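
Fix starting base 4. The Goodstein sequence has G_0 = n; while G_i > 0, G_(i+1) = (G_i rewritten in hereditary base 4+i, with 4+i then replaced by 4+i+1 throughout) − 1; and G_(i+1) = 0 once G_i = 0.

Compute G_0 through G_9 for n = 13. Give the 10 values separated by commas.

[0] 13 ≡ 3·4 + 1 (base 4). Lift 5: 16. −1: 15.
[1] 15 ≡ 3·5 (base 5). Lift 6: 18. −1: 17.
[2] 17 ≡ 2·6 + 5 (base 6). Lift 7: 19. −1: 18.
[3] 18 ≡ 2·7 + 4 (base 7). Lift 8: 20. −1: 19.
[4] 19 ≡ 2·8 + 3 (base 8). Lift 9: 21. −1: 20.
[5] 20 ≡ 2·9 + 2 (base 9). Lift 10: 22. −1: 21.
[6] 21 ≡ 2·10 + 1 (base 10). Lift 11: 23. −1: 22.
[7] 22 ≡ 2·11 (base 11). Lift 12: 24. −1: 23.
[8] 23 ≡ 12 + 11 (base 12). Lift 13: 24. −1: 23.

13, 15, 17, 18, 19, 20, 21, 22, 23, 23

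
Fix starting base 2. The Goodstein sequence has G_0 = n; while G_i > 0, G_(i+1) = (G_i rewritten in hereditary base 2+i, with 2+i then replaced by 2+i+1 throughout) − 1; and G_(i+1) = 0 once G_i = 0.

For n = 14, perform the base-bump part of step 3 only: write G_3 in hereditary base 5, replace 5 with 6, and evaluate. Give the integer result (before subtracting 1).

i=0: 14 = 2^(2 + 1) + 2^2 + 2 (b=2); 2→3: 3^(3 + 1) + 3^3 + 3 = 111; 111−1 = 110
i=1: 110 = 3^(3 + 1) + 3^3 + 2 (b=3); 3→4: 4^(4 + 1) + 4^4 + 2 = 1282; 1282−1 = 1281
i=2: 1281 = 4^(4 + 1) + 4^4 + 1 (b=4); 4→5: 5^(5 + 1) + 5^5 + 1 = 18751; 18751−1 = 18750

326592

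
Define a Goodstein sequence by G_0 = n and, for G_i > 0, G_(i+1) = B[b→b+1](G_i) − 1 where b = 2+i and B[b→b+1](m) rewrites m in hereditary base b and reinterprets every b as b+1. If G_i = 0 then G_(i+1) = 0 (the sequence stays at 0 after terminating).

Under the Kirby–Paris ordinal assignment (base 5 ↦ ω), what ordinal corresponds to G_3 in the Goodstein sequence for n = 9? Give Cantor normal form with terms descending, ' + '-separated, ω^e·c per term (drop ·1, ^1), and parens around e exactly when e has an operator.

ω^ω·3 + ω^3·3 + ω^2·3 + ω·3 + 2

[0] 9 ≡ 2^(2 + 1) + 1 (base 2). Lift 3: 82. −1: 81.
[1] 81 ≡ 3^(3 + 1) (base 3). Lift 4: 1024. −1: 1023.
[2] 1023 ≡ 3·4^4 + 3·4^3 + 3·4^2 + 3·4 + 3 (base 4). Lift 5: 9843. −1: 9842.
[3] 9842 ≡ 3·5^5 + 3·5^3 + 3·5^2 + 3·5 + 2 (base 5). Lift 6: 140744. −1: 140743.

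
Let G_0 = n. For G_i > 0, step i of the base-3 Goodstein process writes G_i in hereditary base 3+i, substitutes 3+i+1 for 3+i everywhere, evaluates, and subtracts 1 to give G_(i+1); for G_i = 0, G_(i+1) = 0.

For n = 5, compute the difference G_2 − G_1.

5 —HB3→ 3 + 2 —bump→ 4 + 2 = 6 —(−1)→ 5
5 —HB4→ 4 + 1 —bump→ 5 + 1 = 6 —(−1)→ 5

0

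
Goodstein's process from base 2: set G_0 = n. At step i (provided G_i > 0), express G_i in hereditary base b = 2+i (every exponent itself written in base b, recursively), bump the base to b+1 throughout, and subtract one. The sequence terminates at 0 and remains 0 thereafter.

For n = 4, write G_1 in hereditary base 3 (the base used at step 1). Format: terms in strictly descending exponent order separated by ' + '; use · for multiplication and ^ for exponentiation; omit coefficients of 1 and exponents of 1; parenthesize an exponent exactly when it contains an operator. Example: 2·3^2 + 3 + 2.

i=0: 4 = 2^2 (b=2); 2→3: 3^3 = 27; 27−1 = 26
i=1: 26 = 2·3^2 + 2·3 + 2 (b=3); 3→4: 2·4^2 + 2·4 + 2 = 42; 42−1 = 41

2·3^2 + 2·3 + 2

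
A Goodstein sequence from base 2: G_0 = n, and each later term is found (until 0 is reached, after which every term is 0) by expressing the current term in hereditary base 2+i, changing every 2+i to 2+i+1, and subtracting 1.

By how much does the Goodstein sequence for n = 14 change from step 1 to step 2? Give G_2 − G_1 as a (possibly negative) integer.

G_0=14  [base 2] 2^(2 + 1) + 2^2 + 2  →[2↦3]→  3^(3 + 1) + 3^3 + 3 = 111  −1 ⇒ G_1=110
G_1=110  [base 3] 3^(3 + 1) + 3^3 + 2  →[3↦4]→  4^(4 + 1) + 4^4 + 2 = 1282  −1 ⇒ G_2=1281

1171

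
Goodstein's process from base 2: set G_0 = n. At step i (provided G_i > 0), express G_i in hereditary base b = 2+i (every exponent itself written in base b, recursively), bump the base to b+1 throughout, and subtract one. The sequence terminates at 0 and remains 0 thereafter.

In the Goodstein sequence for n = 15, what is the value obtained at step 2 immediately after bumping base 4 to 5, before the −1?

base 2: 15 = 2^(2 + 1) + 2^2 + 2 + 1; at 3: 3^(3 + 1) + 3^3 + 3 + 1 = 112; next = 111
base 3: 111 = 3^(3 + 1) + 3^3 + 3; at 4: 4^(4 + 1) + 4^4 + 4 = 1284; next = 1283
base 4: 1283 = 4^(4 + 1) + 4^4 + 3; at 5: 5^(5 + 1) + 5^5 + 3 = 18753; next = 18752

18753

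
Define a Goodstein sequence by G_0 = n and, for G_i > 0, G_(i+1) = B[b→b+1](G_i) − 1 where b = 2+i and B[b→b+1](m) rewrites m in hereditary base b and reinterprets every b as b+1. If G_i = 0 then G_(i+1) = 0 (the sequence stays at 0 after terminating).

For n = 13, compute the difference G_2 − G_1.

1171

[0] 13 ≡ 2^(2 + 1) + 2^2 + 1 (base 2). Lift 3: 109. −1: 108.
[1] 108 ≡ 3^(3 + 1) + 3^3 (base 3). Lift 4: 1280. −1: 1279.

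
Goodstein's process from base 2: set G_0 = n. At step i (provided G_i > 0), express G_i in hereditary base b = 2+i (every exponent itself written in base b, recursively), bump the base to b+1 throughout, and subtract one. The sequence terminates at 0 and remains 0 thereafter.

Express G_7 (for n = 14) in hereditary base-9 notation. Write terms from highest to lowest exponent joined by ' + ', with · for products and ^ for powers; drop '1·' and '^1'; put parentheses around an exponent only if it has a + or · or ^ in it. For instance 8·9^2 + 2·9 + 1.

9^(9 + 1) + 5·9^5 + 5·9^4 + 5·9^3 + 5·9^2 + 5·9 + 2

base 2: 14 = 2^(2 + 1) + 2^2 + 2; at 3: 3^(3 + 1) + 3^3 + 3 = 111; next = 110
base 3: 110 = 3^(3 + 1) + 3^3 + 2; at 4: 4^(4 + 1) + 4^4 + 2 = 1282; next = 1281
base 4: 1281 = 4^(4 + 1) + 4^4 + 1; at 5: 5^(5 + 1) + 5^5 + 1 = 18751; next = 18750
base 5: 18750 = 5^(5 + 1) + 5^5; at 6: 6^(6 + 1) + 6^6 = 326592; next = 326591
base 6: 326591 = 6^(6 + 1) + 5·6^5 + 5·6^4 + 5·6^3 + 5·6^2 + 5·6 + 5; at 7: 7^(7 + 1) + 5·7^5 + 5·7^4 + 5·7^3 + 5·7^2 + 5·7 + 5 = 5862841; next = 5862840
base 7: 5862840 = 7^(7 + 1) + 5·7^5 + 5·7^4 + 5·7^3 + 5·7^2 + 5·7 + 4; at 8: 8^(8 + 1) + 5·8^5 + 5·8^4 + 5·8^3 + 5·8^2 + 5·8 + 4 = 134404972; next = 134404971
base 8: 134404971 = 8^(8 + 1) + 5·8^5 + 5·8^4 + 5·8^3 + 5·8^2 + 5·8 + 3; at 9: 9^(9 + 1) + 5·9^5 + 5·9^4 + 5·9^3 + 5·9^2 + 5·9 + 3 = 3487116549; next = 3487116548
base 9: 3487116548 = 9^(9 + 1) + 5·9^5 + 5·9^4 + 5·9^3 + 5·9^2 + 5·9 + 2; at 10: 10^(10 + 1) + 5·10^5 + 5·10^4 + 5·10^3 + 5·10^2 + 5·10 + 2 = 100000555552; next = 100000555551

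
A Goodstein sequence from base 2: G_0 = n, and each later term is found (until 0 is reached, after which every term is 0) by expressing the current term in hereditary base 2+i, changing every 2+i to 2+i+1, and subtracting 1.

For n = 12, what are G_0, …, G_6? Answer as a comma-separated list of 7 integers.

G_0 = 12. HB_2(12) = 2^(2 + 1) + 2^2. Bump = 108. G_1 = 107.
G_1 = 107. HB_3(107) = 3^(3 + 1) + 2·3^2 + 2·3 + 2. Bump = 1066. G_2 = 1065.
G_2 = 1065. HB_4(1065) = 4^(4 + 1) + 2·4^2 + 2·4 + 1. Bump = 15686. G_3 = 15685.
G_3 = 15685. HB_5(15685) = 5^(5 + 1) + 2·5^2 + 2·5. Bump = 280020. G_4 = 280019.
G_4 = 280019. HB_6(280019) = 6^(6 + 1) + 2·6^2 + 6 + 5. Bump = 5764911. G_5 = 5764910.
G_5 = 5764910. HB_7(5764910) = 7^(7 + 1) + 2·7^2 + 7 + 4. Bump = 134217868. G_6 = 134217867.

12, 107, 1065, 15685, 280019, 5764910, 134217867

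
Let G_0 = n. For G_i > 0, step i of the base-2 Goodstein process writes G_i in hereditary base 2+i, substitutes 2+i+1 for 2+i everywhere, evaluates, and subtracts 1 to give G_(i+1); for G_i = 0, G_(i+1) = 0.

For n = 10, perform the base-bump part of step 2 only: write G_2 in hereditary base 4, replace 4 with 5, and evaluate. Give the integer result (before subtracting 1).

base 2: 10 = 2^(2 + 1) + 2; at 3: 3^(3 + 1) + 3 = 84; next = 83
base 3: 83 = 3^(3 + 1) + 2; at 4: 4^(4 + 1) + 2 = 1026; next = 1025
base 4: 1025 = 4^(4 + 1) + 1; at 5: 5^(5 + 1) + 1 = 15626; next = 15625

15626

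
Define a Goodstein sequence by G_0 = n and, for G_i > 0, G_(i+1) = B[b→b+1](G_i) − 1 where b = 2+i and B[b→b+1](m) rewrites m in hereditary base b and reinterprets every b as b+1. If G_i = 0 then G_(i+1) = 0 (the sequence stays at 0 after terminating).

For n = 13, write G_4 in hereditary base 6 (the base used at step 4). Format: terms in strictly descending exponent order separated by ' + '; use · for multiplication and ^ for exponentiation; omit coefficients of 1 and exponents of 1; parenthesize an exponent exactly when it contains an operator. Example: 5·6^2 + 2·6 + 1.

6^(6 + 1) + 3·6^3 + 3·6^2 + 3·6 + 1

G_0 = 13. HB_2(13) = 2^(2 + 1) + 2^2 + 1. Bump = 109. G_1 = 108.
G_1 = 108. HB_3(108) = 3^(3 + 1) + 3^3. Bump = 1280. G_2 = 1279.
G_2 = 1279. HB_4(1279) = 4^(4 + 1) + 3·4^3 + 3·4^2 + 3·4 + 3. Bump = 16093. G_3 = 16092.
G_3 = 16092. HB_5(16092) = 5^(5 + 1) + 3·5^3 + 3·5^2 + 3·5 + 2. Bump = 280712. G_4 = 280711.
G_4 = 280711. HB_6(280711) = 6^(6 + 1) + 3·6^3 + 3·6^2 + 3·6 + 1. Bump = 5765999. G_5 = 5765998.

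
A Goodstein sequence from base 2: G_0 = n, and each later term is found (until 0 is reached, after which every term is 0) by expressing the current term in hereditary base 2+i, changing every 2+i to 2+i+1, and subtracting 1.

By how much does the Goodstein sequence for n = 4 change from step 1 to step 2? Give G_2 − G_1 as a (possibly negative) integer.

15

G_0=4  [base 2] 2^2  →[2↦3]→  3^3 = 27  −1 ⇒ G_1=26
G_1=26  [base 3] 2·3^2 + 2·3 + 2  →[3↦4]→  2·4^2 + 2·4 + 2 = 42  −1 ⇒ G_2=41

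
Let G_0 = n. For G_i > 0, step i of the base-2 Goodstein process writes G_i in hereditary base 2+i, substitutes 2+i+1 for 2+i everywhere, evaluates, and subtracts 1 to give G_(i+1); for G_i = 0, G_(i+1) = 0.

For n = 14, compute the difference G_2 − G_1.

1171

14 —HB2→ 2^(2 + 1) + 2^2 + 2 —bump→ 3^(3 + 1) + 3^3 + 3 = 111 —(−1)→ 110
110 —HB3→ 3^(3 + 1) + 3^3 + 2 —bump→ 4^(4 + 1) + 4^4 + 2 = 1282 —(−1)→ 1281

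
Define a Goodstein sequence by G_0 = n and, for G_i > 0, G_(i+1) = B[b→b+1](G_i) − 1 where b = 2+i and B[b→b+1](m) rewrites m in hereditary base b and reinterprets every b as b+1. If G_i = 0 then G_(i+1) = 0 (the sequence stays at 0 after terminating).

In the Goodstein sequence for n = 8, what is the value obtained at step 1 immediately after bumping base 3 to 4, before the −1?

554

step 0: 8 = 2^(2 + 1); sub 3 for 2: 3^(3 + 1); = 81; G_1 = 81−1 = 80
step 1: 80 = 2·3^3 + 2·3^2 + 2·3 + 2; sub 4 for 3: 2·4^4 + 2·4^2 + 2·4 + 2; = 554; G_2 = 554−1 = 553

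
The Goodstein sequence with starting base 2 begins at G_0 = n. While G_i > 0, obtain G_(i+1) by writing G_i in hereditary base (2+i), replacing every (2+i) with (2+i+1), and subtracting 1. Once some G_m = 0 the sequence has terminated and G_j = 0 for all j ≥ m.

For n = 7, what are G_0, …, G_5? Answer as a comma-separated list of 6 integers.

7, 30, 259, 3127, 46657, 823543

i=0: 7 = 2^2 + 2 + 1 (b=2); 2→3: 3^3 + 3 + 1 = 31; 31−1 = 30
i=1: 30 = 3^3 + 3 (b=3); 3→4: 4^4 + 4 = 260; 260−1 = 259
i=2: 259 = 4^4 + 3 (b=4); 4→5: 5^5 + 3 = 3128; 3128−1 = 3127
i=3: 3127 = 5^5 + 2 (b=5); 5→6: 6^6 + 2 = 46658; 46658−1 = 46657
i=4: 46657 = 6^6 + 1 (b=6); 6→7: 7^7 + 1 = 823544; 823544−1 = 823543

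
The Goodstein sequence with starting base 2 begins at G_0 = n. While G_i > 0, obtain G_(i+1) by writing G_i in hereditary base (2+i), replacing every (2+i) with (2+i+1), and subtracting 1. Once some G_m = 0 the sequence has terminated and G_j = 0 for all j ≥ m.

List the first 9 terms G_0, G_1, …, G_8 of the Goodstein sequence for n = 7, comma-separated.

7, 30, 259, 3127, 46657, 823543, 16777215, 37665879, 77777775

base 2: 7 = 2^2 + 2 + 1; at 3: 3^3 + 3 + 1 = 31; next = 30
base 3: 30 = 3^3 + 3; at 4: 4^4 + 4 = 260; next = 259
base 4: 259 = 4^4 + 3; at 5: 5^5 + 3 = 3128; next = 3127
base 5: 3127 = 5^5 + 2; at 6: 6^6 + 2 = 46658; next = 46657
base 6: 46657 = 6^6 + 1; at 7: 7^7 + 1 = 823544; next = 823543
base 7: 823543 = 7^7; at 8: 8^8 = 16777216; next = 16777215
base 8: 16777215 = 7·8^7 + 7·8^6 + 7·8^5 + 7·8^4 + 7·8^3 + 7·8^2 + 7·8 + 7; at 9: 7·9^7 + 7·9^6 + 7·9^5 + 7·9^4 + 7·9^3 + 7·9^2 + 7·9 + 7 = 37665880; next = 37665879
base 9: 37665879 = 7·9^7 + 7·9^6 + 7·9^5 + 7·9^4 + 7·9^3 + 7·9^2 + 7·9 + 6; at 10: 7·10^7 + 7·10^6 + 7·10^5 + 7·10^4 + 7·10^3 + 7·10^2 + 7·10 + 6 = 77777776; next = 77777775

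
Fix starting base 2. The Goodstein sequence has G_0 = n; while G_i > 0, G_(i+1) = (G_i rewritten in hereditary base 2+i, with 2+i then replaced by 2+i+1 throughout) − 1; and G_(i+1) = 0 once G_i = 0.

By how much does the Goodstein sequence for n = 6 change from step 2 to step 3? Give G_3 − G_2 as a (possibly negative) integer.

2868

step 0: 6 = 2^2 + 2; sub 3 for 2: 3^3 + 3; = 30; G_1 = 30−1 = 29
step 1: 29 = 3^3 + 2; sub 4 for 3: 4^4 + 2; = 258; G_2 = 258−1 = 257
step 2: 257 = 4^4 + 1; sub 5 for 4: 5^5 + 1; = 3126; G_3 = 3126−1 = 3125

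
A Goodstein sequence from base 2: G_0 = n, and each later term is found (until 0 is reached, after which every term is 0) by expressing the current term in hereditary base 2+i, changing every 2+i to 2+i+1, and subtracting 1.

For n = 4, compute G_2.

41

G_0=4  [base 2] 2^2  →[2↦3]→  3^3 = 27  −1 ⇒ G_1=26
G_1=26  [base 3] 2·3^2 + 2·3 + 2  →[3↦4]→  2·4^2 + 2·4 + 2 = 42  −1 ⇒ G_2=41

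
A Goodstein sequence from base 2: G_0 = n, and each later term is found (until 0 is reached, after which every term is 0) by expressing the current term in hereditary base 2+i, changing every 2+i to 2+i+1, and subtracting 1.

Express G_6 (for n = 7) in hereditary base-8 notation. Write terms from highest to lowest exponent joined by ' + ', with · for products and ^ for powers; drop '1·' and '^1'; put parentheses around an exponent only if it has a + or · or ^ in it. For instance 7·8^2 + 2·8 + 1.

7·8^7 + 7·8^6 + 7·8^5 + 7·8^4 + 7·8^3 + 7·8^2 + 7·8 + 7

(0) 7|_2 = 2^2 + 2 + 1 ↦ 3^3 + 3 + 1|_3 = 31 ⇒ 30
(1) 30|_3 = 3^3 + 3 ↦ 4^4 + 4|_4 = 260 ⇒ 259
(2) 259|_4 = 4^4 + 3 ↦ 5^5 + 3|_5 = 3128 ⇒ 3127
(3) 3127|_5 = 5^5 + 2 ↦ 6^6 + 2|_6 = 46658 ⇒ 46657
(4) 46657|_6 = 6^6 + 1 ↦ 7^7 + 1|_7 = 823544 ⇒ 823543
(5) 823543|_7 = 7^7 ↦ 8^8|_8 = 16777216 ⇒ 16777215
(6) 16777215|_8 = 7·8^7 + 7·8^6 + 7·8^5 + 7·8^4 + 7·8^3 + 7·8^2 + 7·8 + 7 ↦ 7·9^7 + 7·9^6 + 7·9^5 + 7·9^4 + 7·9^3 + 7·9^2 + 7·9 + 7|_9 = 37665880 ⇒ 37665879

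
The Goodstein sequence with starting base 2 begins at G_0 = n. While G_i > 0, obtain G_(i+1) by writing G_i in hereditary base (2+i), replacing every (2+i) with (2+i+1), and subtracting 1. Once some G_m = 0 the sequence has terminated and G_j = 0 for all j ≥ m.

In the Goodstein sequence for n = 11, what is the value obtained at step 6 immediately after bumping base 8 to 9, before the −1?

2749609303

11 —HB2→ 2^(2 + 1) + 2 + 1 —bump→ 3^(3 + 1) + 3 + 1 = 85 —(−1)→ 84
84 —HB3→ 3^(3 + 1) + 3 —bump→ 4^(4 + 1) + 4 = 1028 —(−1)→ 1027
1027 —HB4→ 4^(4 + 1) + 3 —bump→ 5^(5 + 1) + 3 = 15628 —(−1)→ 15627
15627 —HB5→ 5^(5 + 1) + 2 —bump→ 6^(6 + 1) + 2 = 279938 —(−1)→ 279937
279937 —HB6→ 6^(6 + 1) + 1 —bump→ 7^(7 + 1) + 1 = 5764802 —(−1)→ 5764801
5764801 —HB7→ 7^(7 + 1) —bump→ 8^(8 + 1) = 134217728 —(−1)→ 134217727
134217727 —HB8→ 7·8^8 + 7·8^7 + 7·8^6 + 7·8^5 + 7·8^4 + 7·8^3 + 7·8^2 + 7·8 + 7 —bump→ 7·9^9 + 7·9^7 + 7·9^6 + 7·9^5 + 7·9^4 + 7·9^3 + 7·9^2 + 7·9 + 7 = 2749609303 —(−1)→ 2749609302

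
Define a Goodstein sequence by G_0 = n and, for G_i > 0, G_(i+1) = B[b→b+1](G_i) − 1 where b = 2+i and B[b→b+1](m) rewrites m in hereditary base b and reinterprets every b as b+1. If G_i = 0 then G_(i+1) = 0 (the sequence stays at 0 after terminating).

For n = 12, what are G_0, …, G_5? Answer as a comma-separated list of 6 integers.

12, 107, 1065, 15685, 280019, 5764910

(0) 12|_2 = 2^(2 + 1) + 2^2 ↦ 3^(3 + 1) + 3^3|_3 = 108 ⇒ 107
(1) 107|_3 = 3^(3 + 1) + 2·3^2 + 2·3 + 2 ↦ 4^(4 + 1) + 2·4^2 + 2·4 + 2|_4 = 1066 ⇒ 1065
(2) 1065|_4 = 4^(4 + 1) + 2·4^2 + 2·4 + 1 ↦ 5^(5 + 1) + 2·5^2 + 2·5 + 1|_5 = 15686 ⇒ 15685
(3) 15685|_5 = 5^(5 + 1) + 2·5^2 + 2·5 ↦ 6^(6 + 1) + 2·6^2 + 2·6|_6 = 280020 ⇒ 280019
(4) 280019|_6 = 6^(6 + 1) + 2·6^2 + 6 + 5 ↦ 7^(7 + 1) + 2·7^2 + 7 + 5|_7 = 5764911 ⇒ 5764910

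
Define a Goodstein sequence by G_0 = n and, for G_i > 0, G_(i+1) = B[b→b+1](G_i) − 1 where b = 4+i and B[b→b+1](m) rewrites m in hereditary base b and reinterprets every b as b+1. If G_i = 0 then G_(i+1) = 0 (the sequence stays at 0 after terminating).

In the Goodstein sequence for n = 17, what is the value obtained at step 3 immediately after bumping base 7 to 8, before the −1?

44

i=0: 17 = 4^2 + 1 (b=4); 4→5: 5^2 + 1 = 26; 26−1 = 25
i=1: 25 = 5^2 (b=5); 5→6: 6^2 = 36; 36−1 = 35
i=2: 35 = 5·6 + 5 (b=6); 6→7: 5·7 + 5 = 40; 40−1 = 39
i=3: 39 = 5·7 + 4 (b=7); 7→8: 5·8 + 4 = 44; 44−1 = 43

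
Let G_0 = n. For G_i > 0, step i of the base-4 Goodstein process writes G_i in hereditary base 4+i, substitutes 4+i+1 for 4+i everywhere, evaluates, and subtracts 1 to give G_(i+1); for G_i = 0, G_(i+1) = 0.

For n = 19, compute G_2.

37

i=0: 19 = 4^2 + 3 (b=4); 4→5: 5^2 + 3 = 28; 28−1 = 27
i=1: 27 = 5^2 + 2 (b=5); 5→6: 6^2 + 2 = 38; 38−1 = 37
i=2: 37 = 6^2 + 1 (b=6); 6→7: 7^2 + 1 = 50; 50−1 = 49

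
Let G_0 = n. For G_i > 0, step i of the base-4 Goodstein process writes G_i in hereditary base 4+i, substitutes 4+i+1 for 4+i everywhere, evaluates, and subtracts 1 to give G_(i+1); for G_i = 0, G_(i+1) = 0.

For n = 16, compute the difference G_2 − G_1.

[0] 16 ≡ 4^2 (base 4). Lift 5: 25. −1: 24.
[1] 24 ≡ 4·5 + 4 (base 5). Lift 6: 28. −1: 27.

3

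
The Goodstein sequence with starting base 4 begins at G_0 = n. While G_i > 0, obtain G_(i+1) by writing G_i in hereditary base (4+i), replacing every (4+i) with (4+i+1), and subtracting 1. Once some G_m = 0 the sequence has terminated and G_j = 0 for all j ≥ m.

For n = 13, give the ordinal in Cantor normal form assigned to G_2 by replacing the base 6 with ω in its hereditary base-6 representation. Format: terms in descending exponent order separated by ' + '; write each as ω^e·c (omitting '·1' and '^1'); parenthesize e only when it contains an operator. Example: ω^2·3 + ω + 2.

ω·2 + 5

(0) 13|_4 = 3·4 + 1 ↦ 3·5 + 1|_5 = 16 ⇒ 15
(1) 15|_5 = 3·5 ↦ 3·6|_6 = 18 ⇒ 17
(2) 17|_6 = 2·6 + 5 ↦ 2·7 + 5|_7 = 19 ⇒ 18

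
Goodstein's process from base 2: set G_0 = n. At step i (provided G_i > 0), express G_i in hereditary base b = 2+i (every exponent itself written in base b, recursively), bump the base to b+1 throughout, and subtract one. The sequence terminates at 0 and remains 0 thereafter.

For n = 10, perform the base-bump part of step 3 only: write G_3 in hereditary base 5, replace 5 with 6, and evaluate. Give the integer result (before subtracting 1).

279936

step 0: 10 = 2^(2 + 1) + 2; sub 3 for 2: 3^(3 + 1) + 3; = 84; G_1 = 84−1 = 83
step 1: 83 = 3^(3 + 1) + 2; sub 4 for 3: 4^(4 + 1) + 2; = 1026; G_2 = 1026−1 = 1025
step 2: 1025 = 4^(4 + 1) + 1; sub 5 for 4: 5^(5 + 1) + 1; = 15626; G_3 = 15626−1 = 15625
step 3: 15625 = 5^(5 + 1); sub 6 for 5: 6^(6 + 1); = 279936; G_4 = 279936−1 = 279935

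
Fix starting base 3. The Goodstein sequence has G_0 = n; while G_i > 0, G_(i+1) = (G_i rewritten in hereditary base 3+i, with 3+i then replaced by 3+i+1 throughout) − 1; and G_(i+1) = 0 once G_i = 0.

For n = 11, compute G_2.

25

(0) 11|_3 = 3^2 + 2 ↦ 4^2 + 2|_4 = 18 ⇒ 17
(1) 17|_4 = 4^2 + 1 ↦ 5^2 + 1|_5 = 26 ⇒ 25
(2) 25|_5 = 5^2 ↦ 6^2|_6 = 36 ⇒ 35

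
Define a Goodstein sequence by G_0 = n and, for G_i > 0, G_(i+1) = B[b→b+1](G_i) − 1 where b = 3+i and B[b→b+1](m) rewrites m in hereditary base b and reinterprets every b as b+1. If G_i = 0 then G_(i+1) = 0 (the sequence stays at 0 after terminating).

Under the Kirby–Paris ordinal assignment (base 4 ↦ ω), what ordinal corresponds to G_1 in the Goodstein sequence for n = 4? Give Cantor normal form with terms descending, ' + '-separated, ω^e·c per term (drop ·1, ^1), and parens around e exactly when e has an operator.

ω

G_0 = 4. HB_3(4) = 3 + 1. Bump = 5. G_1 = 4.
G_1 = 4. HB_4(4) = 4. Bump = 5. G_2 = 4.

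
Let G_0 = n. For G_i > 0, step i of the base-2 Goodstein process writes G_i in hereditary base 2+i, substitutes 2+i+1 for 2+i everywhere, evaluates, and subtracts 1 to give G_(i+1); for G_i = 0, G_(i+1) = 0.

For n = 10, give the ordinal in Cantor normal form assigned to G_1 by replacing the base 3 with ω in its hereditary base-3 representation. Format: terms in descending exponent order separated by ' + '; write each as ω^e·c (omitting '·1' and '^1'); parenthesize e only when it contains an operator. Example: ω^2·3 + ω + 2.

base 2: 10 = 2^(2 + 1) + 2; at 3: 3^(3 + 1) + 3 = 84; next = 83
base 3: 83 = 3^(3 + 1) + 2; at 4: 4^(4 + 1) + 2 = 1026; next = 1025

ω^(ω + 1) + 2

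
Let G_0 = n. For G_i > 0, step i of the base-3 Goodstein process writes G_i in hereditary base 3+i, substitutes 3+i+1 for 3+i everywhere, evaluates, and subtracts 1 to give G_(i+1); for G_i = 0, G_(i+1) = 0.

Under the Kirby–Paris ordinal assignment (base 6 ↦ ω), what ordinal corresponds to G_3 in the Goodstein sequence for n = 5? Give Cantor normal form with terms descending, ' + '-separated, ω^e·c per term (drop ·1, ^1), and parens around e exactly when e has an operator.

i=0: 5 = 3 + 2 (b=3); 3→4: 4 + 2 = 6; 6−1 = 5
i=1: 5 = 4 + 1 (b=4); 4→5: 5 + 1 = 6; 6−1 = 5
i=2: 5 = 5 (b=5); 5→6: 6 = 6; 6−1 = 5

5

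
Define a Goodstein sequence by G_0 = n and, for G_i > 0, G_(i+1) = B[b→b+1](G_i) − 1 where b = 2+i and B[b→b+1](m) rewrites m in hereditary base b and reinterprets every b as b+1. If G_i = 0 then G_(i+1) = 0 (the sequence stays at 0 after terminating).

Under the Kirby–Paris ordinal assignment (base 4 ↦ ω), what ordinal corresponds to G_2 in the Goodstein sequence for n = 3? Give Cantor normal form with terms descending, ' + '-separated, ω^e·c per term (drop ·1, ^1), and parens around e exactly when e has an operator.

3

G_0=3  [base 2] 2 + 1  →[2↦3]→  3 + 1 = 4  −1 ⇒ G_1=3
G_1=3  [base 3] 3  →[3↦4]→  4 = 4  −1 ⇒ G_2=3
G_2=3  [base 4] 3  →[4↦5]→  3 = 3  −1 ⇒ G_3=2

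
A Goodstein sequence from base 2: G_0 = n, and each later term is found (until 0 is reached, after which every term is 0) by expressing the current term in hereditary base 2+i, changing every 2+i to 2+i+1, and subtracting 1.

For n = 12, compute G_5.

5764910

i=0: 12 = 2^(2 + 1) + 2^2 (b=2); 2→3: 3^(3 + 1) + 3^3 = 108; 108−1 = 107
i=1: 107 = 3^(3 + 1) + 2·3^2 + 2·3 + 2 (b=3); 3→4: 4^(4 + 1) + 2·4^2 + 2·4 + 2 = 1066; 1066−1 = 1065
i=2: 1065 = 4^(4 + 1) + 2·4^2 + 2·4 + 1 (b=4); 4→5: 5^(5 + 1) + 2·5^2 + 2·5 + 1 = 15686; 15686−1 = 15685
i=3: 15685 = 5^(5 + 1) + 2·5^2 + 2·5 (b=5); 5→6: 6^(6 + 1) + 2·6^2 + 2·6 = 280020; 280020−1 = 280019
i=4: 280019 = 6^(6 + 1) + 2·6^2 + 6 + 5 (b=6); 6→7: 7^(7 + 1) + 2·7^2 + 7 + 5 = 5764911; 5764911−1 = 5764910
i=5: 5764910 = 7^(7 + 1) + 2·7^2 + 7 + 4 (b=7); 7→8: 8^(8 + 1) + 2·8^2 + 8 + 4 = 134217868; 134217868−1 = 134217867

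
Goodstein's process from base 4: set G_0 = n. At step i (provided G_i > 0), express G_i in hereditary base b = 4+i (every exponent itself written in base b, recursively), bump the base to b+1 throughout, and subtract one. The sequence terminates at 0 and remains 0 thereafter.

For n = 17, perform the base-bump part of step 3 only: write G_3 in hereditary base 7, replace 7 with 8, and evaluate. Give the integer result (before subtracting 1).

44

step 0: 17 = 4^2 + 1; sub 5 for 4: 5^2 + 1; = 26; G_1 = 26−1 = 25
step 1: 25 = 5^2; sub 6 for 5: 6^2; = 36; G_2 = 36−1 = 35
step 2: 35 = 5·6 + 5; sub 7 for 6: 5·7 + 5; = 40; G_3 = 40−1 = 39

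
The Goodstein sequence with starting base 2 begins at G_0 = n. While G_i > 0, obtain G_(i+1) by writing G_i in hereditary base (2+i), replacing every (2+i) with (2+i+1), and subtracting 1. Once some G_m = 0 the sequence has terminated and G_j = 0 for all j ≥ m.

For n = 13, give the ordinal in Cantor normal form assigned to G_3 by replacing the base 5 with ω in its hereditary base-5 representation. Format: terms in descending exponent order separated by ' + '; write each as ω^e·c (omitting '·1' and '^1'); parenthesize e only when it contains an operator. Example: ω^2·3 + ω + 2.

ω^(ω + 1) + ω^3·3 + ω^2·3 + ω·3 + 2

[0] 13 ≡ 2^(2 + 1) + 2^2 + 1 (base 2). Lift 3: 109. −1: 108.
[1] 108 ≡ 3^(3 + 1) + 3^3 (base 3). Lift 4: 1280. −1: 1279.
[2] 1279 ≡ 4^(4 + 1) + 3·4^3 + 3·4^2 + 3·4 + 3 (base 4). Lift 5: 16093. −1: 16092.
[3] 16092 ≡ 5^(5 + 1) + 3·5^3 + 3·5^2 + 3·5 + 2 (base 5). Lift 6: 280712. −1: 280711.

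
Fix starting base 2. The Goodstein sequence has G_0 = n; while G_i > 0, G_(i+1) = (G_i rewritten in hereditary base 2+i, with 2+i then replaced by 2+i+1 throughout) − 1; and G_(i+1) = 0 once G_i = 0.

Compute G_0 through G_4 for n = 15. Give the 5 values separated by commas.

15, 111, 1283, 18752, 326593

(0) 15|_2 = 2^(2 + 1) + 2^2 + 2 + 1 ↦ 3^(3 + 1) + 3^3 + 3 + 1|_3 = 112 ⇒ 111
(1) 111|_3 = 3^(3 + 1) + 3^3 + 3 ↦ 4^(4 + 1) + 4^4 + 4|_4 = 1284 ⇒ 1283
(2) 1283|_4 = 4^(4 + 1) + 4^4 + 3 ↦ 5^(5 + 1) + 5^5 + 3|_5 = 18753 ⇒ 18752
(3) 18752|_5 = 5^(5 + 1) + 5^5 + 2 ↦ 6^(6 + 1) + 6^6 + 2|_6 = 326594 ⇒ 326593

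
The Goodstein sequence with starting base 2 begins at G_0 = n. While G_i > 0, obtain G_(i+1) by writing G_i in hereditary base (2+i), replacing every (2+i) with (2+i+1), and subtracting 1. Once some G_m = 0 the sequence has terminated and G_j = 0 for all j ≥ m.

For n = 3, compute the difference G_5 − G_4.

G_0=3  [base 2] 2 + 1  →[2↦3]→  3 + 1 = 4  −1 ⇒ G_1=3
G_1=3  [base 3] 3  →[3↦4]→  4 = 4  −1 ⇒ G_2=3
G_2=3  [base 4] 3  →[4↦5]→  3 = 3  −1 ⇒ G_3=2
G_3=2  [base 5] 2  →[5↦6]→  2 = 2  −1 ⇒ G_4=1
G_4=1  [base 6] 1  →[6↦7]→  1 = 1  −1 ⇒ G_5=0

-1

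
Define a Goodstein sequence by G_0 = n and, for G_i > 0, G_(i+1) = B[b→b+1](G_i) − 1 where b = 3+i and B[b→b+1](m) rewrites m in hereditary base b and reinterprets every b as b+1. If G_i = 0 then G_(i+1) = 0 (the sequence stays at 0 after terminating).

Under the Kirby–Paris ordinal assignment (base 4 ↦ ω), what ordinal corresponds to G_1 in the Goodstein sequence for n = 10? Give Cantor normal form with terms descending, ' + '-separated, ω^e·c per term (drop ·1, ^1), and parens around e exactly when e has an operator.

[0] 10 ≡ 3^2 + 1 (base 3). Lift 4: 17. −1: 16.
[1] 16 ≡ 4^2 (base 4). Lift 5: 25. −1: 24.

ω^2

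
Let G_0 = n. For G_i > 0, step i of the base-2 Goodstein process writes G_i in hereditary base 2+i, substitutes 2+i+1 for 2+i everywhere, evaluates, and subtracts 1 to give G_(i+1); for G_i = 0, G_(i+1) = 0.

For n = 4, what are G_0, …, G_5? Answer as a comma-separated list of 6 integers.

4 —HB2→ 2^2 —bump→ 3^3 = 27 —(−1)→ 26
26 —HB3→ 2·3^2 + 2·3 + 2 —bump→ 2·4^2 + 2·4 + 2 = 42 —(−1)→ 41
41 —HB4→ 2·4^2 + 2·4 + 1 —bump→ 2·5^2 + 2·5 + 1 = 61 —(−1)→ 60
60 —HB5→ 2·5^2 + 2·5 —bump→ 2·6^2 + 2·6 = 84 —(−1)→ 83
83 —HB6→ 2·6^2 + 6 + 5 —bump→ 2·7^2 + 7 + 5 = 110 —(−1)→ 109

4, 26, 41, 60, 83, 109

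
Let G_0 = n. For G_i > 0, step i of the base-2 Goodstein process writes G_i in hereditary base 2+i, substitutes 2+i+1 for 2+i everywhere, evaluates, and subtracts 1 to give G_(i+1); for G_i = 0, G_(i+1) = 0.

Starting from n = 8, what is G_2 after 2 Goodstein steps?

[0] 8 ≡ 2^(2 + 1) (base 2). Lift 3: 81. −1: 80.
[1] 80 ≡ 2·3^3 + 2·3^2 + 2·3 + 2 (base 3). Lift 4: 554. −1: 553.
[2] 553 ≡ 2·4^4 + 2·4^2 + 2·4 + 1 (base 4). Lift 5: 6311. −1: 6310.

553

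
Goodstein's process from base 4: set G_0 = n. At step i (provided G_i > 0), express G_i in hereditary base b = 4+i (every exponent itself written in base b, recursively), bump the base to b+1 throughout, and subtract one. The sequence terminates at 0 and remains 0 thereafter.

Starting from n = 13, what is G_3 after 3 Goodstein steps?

18

(0) 13|_4 = 3·4 + 1 ↦ 3·5 + 1|_5 = 16 ⇒ 15
(1) 15|_5 = 3·5 ↦ 3·6|_6 = 18 ⇒ 17
(2) 17|_6 = 2·6 + 5 ↦ 2·7 + 5|_7 = 19 ⇒ 18
(3) 18|_7 = 2·7 + 4 ↦ 2·8 + 4|_8 = 20 ⇒ 19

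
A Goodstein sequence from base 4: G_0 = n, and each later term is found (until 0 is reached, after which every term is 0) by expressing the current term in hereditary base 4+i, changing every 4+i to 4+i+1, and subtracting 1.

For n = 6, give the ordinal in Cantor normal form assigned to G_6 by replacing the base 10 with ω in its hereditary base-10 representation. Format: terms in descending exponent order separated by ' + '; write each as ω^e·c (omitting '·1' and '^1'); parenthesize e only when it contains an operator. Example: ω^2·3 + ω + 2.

3

6 —HB4→ 4 + 2 —bump→ 5 + 2 = 7 —(−1)→ 6
6 —HB5→ 5 + 1 —bump→ 6 + 1 = 7 —(−1)→ 6
6 —HB6→ 6 —bump→ 7 = 7 —(−1)→ 6
6 —HB7→ 6 —bump→ 6 = 6 —(−1)→ 5
5 —HB8→ 5 —bump→ 5 = 5 —(−1)→ 4
4 —HB9→ 4 —bump→ 4 = 4 —(−1)→ 3
3 —HB10→ 3 —bump→ 3 = 3 —(−1)→ 2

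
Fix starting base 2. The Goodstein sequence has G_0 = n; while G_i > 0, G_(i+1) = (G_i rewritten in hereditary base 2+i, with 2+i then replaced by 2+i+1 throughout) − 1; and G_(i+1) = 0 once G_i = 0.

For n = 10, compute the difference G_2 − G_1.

942

G_0 = 10. HB_2(10) = 2^(2 + 1) + 2. Bump = 84. G_1 = 83.
G_1 = 83. HB_3(83) = 3^(3 + 1) + 2. Bump = 1026. G_2 = 1025.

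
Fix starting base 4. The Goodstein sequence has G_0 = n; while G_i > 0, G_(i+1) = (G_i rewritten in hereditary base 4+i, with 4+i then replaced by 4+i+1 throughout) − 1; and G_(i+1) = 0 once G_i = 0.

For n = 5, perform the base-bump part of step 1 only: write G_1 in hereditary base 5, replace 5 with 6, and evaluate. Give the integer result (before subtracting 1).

6

G_0=5  [base 4] 4 + 1  →[4↦5]→  5 + 1 = 6  −1 ⇒ G_1=5
G_1=5  [base 5] 5  →[5↦6]→  6 = 6  −1 ⇒ G_2=5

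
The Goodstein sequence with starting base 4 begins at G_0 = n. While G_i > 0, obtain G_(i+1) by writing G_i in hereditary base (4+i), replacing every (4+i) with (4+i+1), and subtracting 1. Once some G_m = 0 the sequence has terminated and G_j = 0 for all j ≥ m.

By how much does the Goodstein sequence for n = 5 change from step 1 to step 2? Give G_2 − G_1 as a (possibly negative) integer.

0

(0) 5|_4 = 4 + 1 ↦ 5 + 1|_5 = 6 ⇒ 5
(1) 5|_5 = 5 ↦ 6|_6 = 6 ⇒ 5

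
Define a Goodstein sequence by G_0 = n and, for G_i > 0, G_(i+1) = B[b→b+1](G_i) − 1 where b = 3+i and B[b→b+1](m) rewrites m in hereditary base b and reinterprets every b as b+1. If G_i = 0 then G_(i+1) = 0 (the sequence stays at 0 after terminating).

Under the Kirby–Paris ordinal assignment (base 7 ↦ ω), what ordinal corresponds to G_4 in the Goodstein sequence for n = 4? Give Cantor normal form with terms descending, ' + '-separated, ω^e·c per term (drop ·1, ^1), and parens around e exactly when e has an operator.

2

base 3: 4 = 3 + 1; at 4: 4 + 1 = 5; next = 4
base 4: 4 = 4; at 5: 5 = 5; next = 4
base 5: 4 = 4; at 6: 4 = 4; next = 3
base 6: 3 = 3; at 7: 3 = 3; next = 2
base 7: 2 = 2; at 8: 2 = 2; next = 1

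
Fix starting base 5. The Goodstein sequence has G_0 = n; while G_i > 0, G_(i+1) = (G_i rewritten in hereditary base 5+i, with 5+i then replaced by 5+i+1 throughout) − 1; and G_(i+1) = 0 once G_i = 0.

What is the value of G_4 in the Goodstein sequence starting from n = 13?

17

(0) 13|_5 = 2·5 + 3 ↦ 2·6 + 3|_6 = 15 ⇒ 14
(1) 14|_6 = 2·6 + 2 ↦ 2·7 + 2|_7 = 16 ⇒ 15
(2) 15|_7 = 2·7 + 1 ↦ 2·8 + 1|_8 = 17 ⇒ 16
(3) 16|_8 = 2·8 ↦ 2·9|_9 = 18 ⇒ 17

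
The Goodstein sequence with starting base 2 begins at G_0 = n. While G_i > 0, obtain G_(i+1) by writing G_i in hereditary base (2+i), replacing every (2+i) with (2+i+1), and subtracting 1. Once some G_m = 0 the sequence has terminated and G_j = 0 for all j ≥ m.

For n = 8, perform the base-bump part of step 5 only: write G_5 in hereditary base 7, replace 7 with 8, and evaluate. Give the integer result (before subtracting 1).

step 0: 8 = 2^(2 + 1); sub 3 for 2: 3^(3 + 1); = 81; G_1 = 81−1 = 80
step 1: 80 = 2·3^3 + 2·3^2 + 2·3 + 2; sub 4 for 3: 2·4^4 + 2·4^2 + 2·4 + 2; = 554; G_2 = 554−1 = 553
step 2: 553 = 2·4^4 + 2·4^2 + 2·4 + 1; sub 5 for 4: 2·5^5 + 2·5^2 + 2·5 + 1; = 6311; G_3 = 6311−1 = 6310
step 3: 6310 = 2·5^5 + 2·5^2 + 2·5; sub 6 for 5: 2·6^6 + 2·6^2 + 2·6; = 93396; G_4 = 93396−1 = 93395
step 4: 93395 = 2·6^6 + 2·6^2 + 6 + 5; sub 7 for 6: 2·7^7 + 2·7^2 + 7 + 5; = 1647196; G_5 = 1647196−1 = 1647195
step 5: 1647195 = 2·7^7 + 2·7^2 + 7 + 4; sub 8 for 7: 2·8^8 + 2·8^2 + 8 + 4; = 33554572; G_6 = 33554572−1 = 33554571

33554572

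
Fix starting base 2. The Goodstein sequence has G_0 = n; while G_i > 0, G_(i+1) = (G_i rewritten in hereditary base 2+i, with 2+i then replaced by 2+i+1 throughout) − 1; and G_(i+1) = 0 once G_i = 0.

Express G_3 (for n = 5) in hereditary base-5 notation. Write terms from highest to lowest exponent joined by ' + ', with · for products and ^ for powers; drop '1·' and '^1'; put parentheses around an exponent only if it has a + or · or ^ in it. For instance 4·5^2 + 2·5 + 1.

3·5^3 + 3·5^2 + 3·5 + 2

G_0 = 5. HB_2(5) = 2^2 + 1. Bump = 28. G_1 = 27.
G_1 = 27. HB_3(27) = 3^3. Bump = 256. G_2 = 255.
G_2 = 255. HB_4(255) = 3·4^3 + 3·4^2 + 3·4 + 3. Bump = 468. G_3 = 467.
G_3 = 467. HB_5(467) = 3·5^3 + 3·5^2 + 3·5 + 2. Bump = 776. G_4 = 775.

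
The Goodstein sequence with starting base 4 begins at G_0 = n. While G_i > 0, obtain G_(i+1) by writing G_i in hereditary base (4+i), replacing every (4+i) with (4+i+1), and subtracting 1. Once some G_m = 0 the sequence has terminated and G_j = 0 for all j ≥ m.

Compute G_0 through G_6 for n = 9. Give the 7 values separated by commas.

9, 10, 11, 11, 11, 11, 11

G_0 = 9. HB_4(9) = 2·4 + 1. Bump = 11. G_1 = 10.
G_1 = 10. HB_5(10) = 2·5. Bump = 12. G_2 = 11.
G_2 = 11. HB_6(11) = 6 + 5. Bump = 12. G_3 = 11.
G_3 = 11. HB_7(11) = 7 + 4. Bump = 12. G_4 = 11.
G_4 = 11. HB_8(11) = 8 + 3. Bump = 12. G_5 = 11.
G_5 = 11. HB_9(11) = 9 + 2. Bump = 12. G_6 = 11.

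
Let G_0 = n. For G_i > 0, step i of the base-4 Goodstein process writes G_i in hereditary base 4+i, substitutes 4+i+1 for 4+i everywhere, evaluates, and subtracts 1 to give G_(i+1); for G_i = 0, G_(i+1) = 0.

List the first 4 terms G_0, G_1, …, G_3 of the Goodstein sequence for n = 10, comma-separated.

10, 11, 12, 13

G_0 = 10. HB_4(10) = 2·4 + 2. Bump = 12. G_1 = 11.
G_1 = 11. HB_5(11) = 2·5 + 1. Bump = 13. G_2 = 12.
G_2 = 12. HB_6(12) = 2·6. Bump = 14. G_3 = 13.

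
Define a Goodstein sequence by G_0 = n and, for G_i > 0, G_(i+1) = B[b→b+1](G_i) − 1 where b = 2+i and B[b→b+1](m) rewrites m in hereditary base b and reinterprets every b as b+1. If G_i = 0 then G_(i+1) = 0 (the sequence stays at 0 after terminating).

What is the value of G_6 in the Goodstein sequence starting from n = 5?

1751

[0] 5 ≡ 2^2 + 1 (base 2). Lift 3: 28. −1: 27.
[1] 27 ≡ 3^3 (base 3). Lift 4: 256. −1: 255.
[2] 255 ≡ 3·4^3 + 3·4^2 + 3·4 + 3 (base 4). Lift 5: 468. −1: 467.
[3] 467 ≡ 3·5^3 + 3·5^2 + 3·5 + 2 (base 5). Lift 6: 776. −1: 775.
[4] 775 ≡ 3·6^3 + 3·6^2 + 3·6 + 1 (base 6). Lift 7: 1198. −1: 1197.
[5] 1197 ≡ 3·7^3 + 3·7^2 + 3·7 (base 7). Lift 8: 1752. −1: 1751.
[6] 1751 ≡ 3·8^3 + 3·8^2 + 2·8 + 7 (base 8). Lift 9: 2455. −1: 2454.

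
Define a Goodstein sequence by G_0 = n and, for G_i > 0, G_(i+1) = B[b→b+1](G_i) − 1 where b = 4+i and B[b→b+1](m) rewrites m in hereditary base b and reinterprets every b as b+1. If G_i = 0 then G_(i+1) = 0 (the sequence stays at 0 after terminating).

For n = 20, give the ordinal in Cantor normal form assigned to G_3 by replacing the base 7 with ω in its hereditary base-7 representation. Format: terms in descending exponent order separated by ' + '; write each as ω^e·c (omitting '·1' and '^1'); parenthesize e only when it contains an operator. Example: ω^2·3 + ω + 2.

20 —HB4→ 4^2 + 4 —bump→ 5^2 + 5 = 30 —(−1)→ 29
29 —HB5→ 5^2 + 4 —bump→ 6^2 + 4 = 40 —(−1)→ 39
39 —HB6→ 6^2 + 3 —bump→ 7^2 + 3 = 52 —(−1)→ 51
51 —HB7→ 7^2 + 2 —bump→ 8^2 + 2 = 66 —(−1)→ 65

ω^2 + 2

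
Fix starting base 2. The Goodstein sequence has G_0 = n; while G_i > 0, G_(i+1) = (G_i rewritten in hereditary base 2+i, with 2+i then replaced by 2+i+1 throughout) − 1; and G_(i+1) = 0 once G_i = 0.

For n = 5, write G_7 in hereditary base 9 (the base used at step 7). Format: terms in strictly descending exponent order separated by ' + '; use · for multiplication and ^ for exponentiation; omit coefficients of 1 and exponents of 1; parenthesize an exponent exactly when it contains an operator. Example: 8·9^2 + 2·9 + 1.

i=0: 5 = 2^2 + 1 (b=2); 2→3: 3^3 + 1 = 28; 28−1 = 27
i=1: 27 = 3^3 (b=3); 3→4: 4^4 = 256; 256−1 = 255
i=2: 255 = 3·4^3 + 3·4^2 + 3·4 + 3 (b=4); 4→5: 3·5^3 + 3·5^2 + 3·5 + 3 = 468; 468−1 = 467
i=3: 467 = 3·5^3 + 3·5^2 + 3·5 + 2 (b=5); 5→6: 3·6^3 + 3·6^2 + 3·6 + 2 = 776; 776−1 = 775
i=4: 775 = 3·6^3 + 3·6^2 + 3·6 + 1 (b=6); 6→7: 3·7^3 + 3·7^2 + 3·7 + 1 = 1198; 1198−1 = 1197
i=5: 1197 = 3·7^3 + 3·7^2 + 3·7 (b=7); 7→8: 3·8^3 + 3·8^2 + 3·8 = 1752; 1752−1 = 1751
i=6: 1751 = 3·8^3 + 3·8^2 + 2·8 + 7 (b=8); 8→9: 3·9^3 + 3·9^2 + 2·9 + 7 = 2455; 2455−1 = 2454

3·9^3 + 3·9^2 + 2·9 + 6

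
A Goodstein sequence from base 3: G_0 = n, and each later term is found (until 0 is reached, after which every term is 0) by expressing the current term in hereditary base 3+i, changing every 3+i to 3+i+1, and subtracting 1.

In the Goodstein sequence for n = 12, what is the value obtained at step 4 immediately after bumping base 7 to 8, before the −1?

G_0 = 12. HB_3(12) = 3^2 + 3. Bump = 20. G_1 = 19.
G_1 = 19. HB_4(19) = 4^2 + 3. Bump = 28. G_2 = 27.
G_2 = 27. HB_5(27) = 5^2 + 2. Bump = 38. G_3 = 37.
G_3 = 37. HB_6(37) = 6^2 + 1. Bump = 50. G_4 = 49.
G_4 = 49. HB_7(49) = 7^2. Bump = 64. G_5 = 63.

64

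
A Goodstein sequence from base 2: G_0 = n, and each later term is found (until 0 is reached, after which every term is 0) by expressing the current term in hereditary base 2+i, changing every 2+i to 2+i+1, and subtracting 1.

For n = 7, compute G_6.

G_0 = 7. HB_2(7) = 2^2 + 2 + 1. Bump = 31. G_1 = 30.
G_1 = 30. HB_3(30) = 3^3 + 3. Bump = 260. G_2 = 259.
G_2 = 259. HB_4(259) = 4^4 + 3. Bump = 3128. G_3 = 3127.
G_3 = 3127. HB_5(3127) = 5^5 + 2. Bump = 46658. G_4 = 46657.
G_4 = 46657. HB_6(46657) = 6^6 + 1. Bump = 823544. G_5 = 823543.
G_5 = 823543. HB_7(823543) = 7^7. Bump = 16777216. G_6 = 16777215.
G_6 = 16777215. HB_8(16777215) = 7·8^7 + 7·8^6 + 7·8^5 + 7·8^4 + 7·8^3 + 7·8^2 + 7·8 + 7. Bump = 37665880. G_7 = 37665879.

16777215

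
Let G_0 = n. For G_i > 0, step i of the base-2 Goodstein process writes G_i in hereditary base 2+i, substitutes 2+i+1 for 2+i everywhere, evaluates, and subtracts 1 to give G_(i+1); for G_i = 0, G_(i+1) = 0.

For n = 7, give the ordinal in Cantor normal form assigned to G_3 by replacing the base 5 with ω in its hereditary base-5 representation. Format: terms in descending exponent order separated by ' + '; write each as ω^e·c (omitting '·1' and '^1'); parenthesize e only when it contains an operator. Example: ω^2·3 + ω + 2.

[0] 7 ≡ 2^2 + 2 + 1 (base 2). Lift 3: 31. −1: 30.
[1] 30 ≡ 3^3 + 3 (base 3). Lift 4: 260. −1: 259.
[2] 259 ≡ 4^4 + 3 (base 4). Lift 5: 3128. −1: 3127.

ω^ω + 2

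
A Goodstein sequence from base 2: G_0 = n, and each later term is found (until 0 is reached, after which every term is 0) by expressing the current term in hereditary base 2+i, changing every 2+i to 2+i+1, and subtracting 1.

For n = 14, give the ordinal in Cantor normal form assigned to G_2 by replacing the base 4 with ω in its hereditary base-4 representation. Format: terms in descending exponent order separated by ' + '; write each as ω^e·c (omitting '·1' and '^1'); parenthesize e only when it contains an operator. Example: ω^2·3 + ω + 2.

ω^(ω + 1) + ω^ω + 1

14 —HB2→ 2^(2 + 1) + 2^2 + 2 —bump→ 3^(3 + 1) + 3^3 + 3 = 111 —(−1)→ 110
110 —HB3→ 3^(3 + 1) + 3^3 + 2 —bump→ 4^(4 + 1) + 4^4 + 2 = 1282 —(−1)→ 1281
1281 —HB4→ 4^(4 + 1) + 4^4 + 1 —bump→ 5^(5 + 1) + 5^5 + 1 = 18751 —(−1)→ 18750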